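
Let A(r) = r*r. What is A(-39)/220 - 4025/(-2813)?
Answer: 5164073/618860 ≈ 8.3445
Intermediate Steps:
A(r) = r**2
A(-39)/220 - 4025/(-2813) = (-39)**2/220 - 4025/(-2813) = 1521*(1/220) - 4025*(-1/2813) = 1521/220 + 4025/2813 = 5164073/618860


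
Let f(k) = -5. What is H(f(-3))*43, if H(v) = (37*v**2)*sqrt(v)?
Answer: 39775*I*sqrt(5) ≈ 88940.0*I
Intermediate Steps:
H(v) = 37*v**(5/2)
H(f(-3))*43 = (37*(-5)**(5/2))*43 = (37*(25*I*sqrt(5)))*43 = (925*I*sqrt(5))*43 = 39775*I*sqrt(5)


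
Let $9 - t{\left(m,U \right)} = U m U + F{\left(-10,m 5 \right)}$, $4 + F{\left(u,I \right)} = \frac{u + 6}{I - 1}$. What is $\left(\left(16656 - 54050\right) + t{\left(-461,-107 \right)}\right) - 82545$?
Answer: $\frac{5947246637}{1153} \approx 5.1581 \cdot 10^{6}$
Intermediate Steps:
$F{\left(u,I \right)} = -4 + \frac{6 + u}{-1 + I}$ ($F{\left(u,I \right)} = -4 + \frac{u + 6}{I - 1} = -4 + \frac{6 + u}{-1 + I}$)
$t{\left(m,U \right)} = 9 - m U^{2} + \frac{20 m}{-1 + 5 m}$ ($t{\left(m,U \right)} = 9 - \left(U m U + \frac{10 - 10 - 4 m 5}{-1 + m 5}\right) = 9 - \left(m U^{2} + \frac{10 - 10 - 4 \cdot 5 m}{-1 + 5 m}\right) = 9 - \left(m U^{2} + \frac{10 - 10 - 20 m}{-1 + 5 m}\right) = 9 - \left(m U^{2} + \frac{\left(-20\right) m}{-1 + 5 m}\right) = 9 - \left(m U^{2} - \frac{20 m}{-1 + 5 m}\right) = 9 - m U^{2} + \frac{20 m}{-1 + 5 m}$)
$\left(\left(16656 - 54050\right) + t{\left(-461,-107 \right)}\right) - 82545 = \left(\left(16656 - 54050\right) + \frac{20 \left(-461\right) + \left(-1 + 5 \left(-461\right)\right) \left(9 - - 461 \left(-107\right)^{2}\right)}{-1 + 5 \left(-461\right)}\right) - 82545 = \left(-37394 + \frac{-9220 + \left(-1 - 2305\right) \left(9 - \left(-461\right) 11449\right)}{-1 - 2305}\right) - 82545 = \left(-37394 + \frac{-9220 - 2306 \left(9 + 5277989\right)}{-2306}\right) - 82545 = \left(-37394 - \frac{-9220 - 12171063388}{2306}\right) - 82545 = \left(-37394 - - \frac{6085536304}{1153}\right) - 82545 = \left(-37394 + \frac{6085536304}{1153}\right) - 82545 = \frac{6042421022}{1153} - 82545 = \frac{5947246637}{1153}$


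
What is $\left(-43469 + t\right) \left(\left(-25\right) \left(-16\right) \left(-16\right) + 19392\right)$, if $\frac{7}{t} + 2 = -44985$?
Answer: $- \frac{25406374510720}{44987} \approx -5.6475 \cdot 10^{8}$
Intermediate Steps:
$t = - \frac{7}{44987}$ ($t = \frac{7}{-2 - 44985} = \frac{7}{-44987} = 7 \left(- \frac{1}{44987}\right) = - \frac{7}{44987} \approx -0.0001556$)
$\left(-43469 + t\right) \left(\left(-25\right) \left(-16\right) \left(-16\right) + 19392\right) = \left(-43469 - \frac{7}{44987}\right) \left(\left(-25\right) \left(-16\right) \left(-16\right) + 19392\right) = - \frac{1955539910 \left(400 \left(-16\right) + 19392\right)}{44987} = - \frac{1955539910 \left(-6400 + 19392\right)}{44987} = \left(- \frac{1955539910}{44987}\right) 12992 = - \frac{25406374510720}{44987}$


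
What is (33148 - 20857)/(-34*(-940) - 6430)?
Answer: 4097/8510 ≈ 0.48143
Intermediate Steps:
(33148 - 20857)/(-34*(-940) - 6430) = 12291/(31960 - 6430) = 12291/25530 = 12291*(1/25530) = 4097/8510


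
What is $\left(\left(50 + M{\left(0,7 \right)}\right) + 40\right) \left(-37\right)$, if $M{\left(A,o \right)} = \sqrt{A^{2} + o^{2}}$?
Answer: $-3589$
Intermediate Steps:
$\left(\left(50 + M{\left(0,7 \right)}\right) + 40\right) \left(-37\right) = \left(\left(50 + \sqrt{0^{2} + 7^{2}}\right) + 40\right) \left(-37\right) = \left(\left(50 + \sqrt{0 + 49}\right) + 40\right) \left(-37\right) = \left(\left(50 + \sqrt{49}\right) + 40\right) \left(-37\right) = \left(\left(50 + 7\right) + 40\right) \left(-37\right) = \left(57 + 40\right) \left(-37\right) = 97 \left(-37\right) = -3589$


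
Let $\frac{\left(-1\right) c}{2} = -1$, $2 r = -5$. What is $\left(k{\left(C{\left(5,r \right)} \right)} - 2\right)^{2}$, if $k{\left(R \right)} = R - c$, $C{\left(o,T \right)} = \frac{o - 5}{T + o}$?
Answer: $16$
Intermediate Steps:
$r = - \frac{5}{2}$ ($r = \frac{1}{2} \left(-5\right) = - \frac{5}{2} \approx -2.5$)
$c = 2$ ($c = \left(-2\right) \left(-1\right) = 2$)
$C{\left(o,T \right)} = \frac{-5 + o}{T + o}$
$k{\left(R \right)} = -2 + R$ ($k{\left(R \right)} = R - 2 = -2 + R$)
$\left(k{\left(C{\left(5,r \right)} \right)} - 2\right)^{2} = \left(\left(-2 + \frac{-5 + 5}{- \frac{5}{2} + 5}\right) - 2\right)^{2} = \left(\left(-2 + \frac{1}{\frac{5}{2}} \cdot 0\right) - 2\right)^{2} = \left(\left(-2 + \frac{2}{5} \cdot 0\right) - 2\right)^{2} = \left(\left(-2 + 0\right) - 2\right)^{2} = \left(-2 - 2\right)^{2} = \left(-4\right)^{2} = 16$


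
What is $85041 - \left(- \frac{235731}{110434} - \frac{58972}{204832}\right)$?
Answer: $\frac{240464710918331}{2827552136} \approx 85043.0$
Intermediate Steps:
$85041 - \left(- \frac{235731}{110434} - \frac{58972}{204832}\right) = 85041 - \left(\left(-235731\right) \frac{1}{110434} - \frac{14743}{51208}\right) = 85041 - \left(- \frac{235731}{110434} - \frac{14743}{51208}\right) = 85041 - - \frac{6849720755}{2827552136} = 85041 + \frac{6849720755}{2827552136} = \frac{240464710918331}{2827552136}$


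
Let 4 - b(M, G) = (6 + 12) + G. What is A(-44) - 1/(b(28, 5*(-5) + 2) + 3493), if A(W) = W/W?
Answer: 3501/3502 ≈ 0.99971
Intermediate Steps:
A(W) = 1
b(M, G) = -14 - G (b(M, G) = 4 - ((6 + 12) + G) = 4 - (18 + G) = 4 + (-18 - G) = -14 - G)
A(-44) - 1/(b(28, 5*(-5) + 2) + 3493) = 1 - 1/((-14 - (5*(-5) + 2)) + 3493) = 1 - 1/((-14 - (-25 + 2)) + 3493) = 1 - 1/((-14 - 1*(-23)) + 3493) = 1 - 1/((-14 + 23) + 3493) = 1 - 1/(9 + 3493) = 1 - 1/3502 = 3501/3502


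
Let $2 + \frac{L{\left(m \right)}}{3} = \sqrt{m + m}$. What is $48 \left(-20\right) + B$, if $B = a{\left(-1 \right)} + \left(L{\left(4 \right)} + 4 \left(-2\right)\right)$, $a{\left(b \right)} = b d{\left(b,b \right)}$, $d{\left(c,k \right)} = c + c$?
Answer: $-972 + 6 \sqrt{2} \approx -963.51$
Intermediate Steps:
$d{\left(c,k \right)} = 2 c$
$L{\left(m \right)} = -6 + 3 \sqrt{2} \sqrt{m}$ ($L{\left(m \right)} = -6 + 3 \sqrt{m + m} = -6 + 3 \sqrt{2 m} = -6 + 3 \sqrt{2} \sqrt{m}$)
$a{\left(b \right)} = 2 b^{2}$ ($a{\left(b \right)} = b 2 b = 2 b^{2}$)
$B = -12 + 6 \sqrt{2}$ ($B = 2 \left(-1\right)^{2} - \left(14 - 3 \sqrt{2} \sqrt{4}\right) = 2 \cdot 1 - \left(14 - 3 \sqrt{2} \cdot 2\right) = 2 - \left(14 - 6 \sqrt{2}\right) = -12 + 6 \sqrt{2} \approx -3.5147$)
$48 \left(-20\right) + B = 48 \left(-20\right) - \left(12 - 6 \sqrt{2}\right) = -960 - \left(12 - 6 \sqrt{2}\right) = -972 + 6 \sqrt{2}$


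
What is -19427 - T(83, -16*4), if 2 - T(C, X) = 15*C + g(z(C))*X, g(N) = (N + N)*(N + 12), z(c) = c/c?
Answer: -19848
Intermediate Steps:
z(c) = 1
g(N) = 2*N*(12 + N) (g(N) = (2*N)*(12 + N) = 2*N*(12 + N))
T(C, X) = 2 - 26*X - 15*C (T(C, X) = 2 - (15*C + (2*1*(12 + 1))*X) = 2 - (15*C + (2*1*13)*X) = 2 - (15*C + 26*X) = 2 + (-26*X - 15*C) = 2 - 26*X - 15*C)
-19427 - T(83, -16*4) = -19427 - (2 - (-416)*4 - 15*83) = -19427 - (2 - 26*(-64) - 1245) = -19427 - (2 + 1664 - 1245) = -19427 - 1*421 = -19427 - 421 = -19848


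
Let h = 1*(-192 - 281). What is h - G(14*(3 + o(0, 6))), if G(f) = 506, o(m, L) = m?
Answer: -979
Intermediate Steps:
h = -473 (h = 1*(-473) = -473)
h - G(14*(3 + o(0, 6))) = -473 - 1*506 = -473 - 506 = -979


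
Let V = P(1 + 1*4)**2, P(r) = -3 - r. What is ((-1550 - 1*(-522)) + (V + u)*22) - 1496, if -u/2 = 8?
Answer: -1468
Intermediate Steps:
u = -16 (u = -2*8 = -16)
V = 64 (V = (-3 - (1 + 1*4))**2 = (-3 - (1 + 4))**2 = (-3 - 1*5)**2 = (-3 - 5)**2 = (-8)**2 = 64)
((-1550 - 1*(-522)) + (V + u)*22) - 1496 = ((-1550 - 1*(-522)) + (64 - 16)*22) - 1496 = ((-1550 + 522) + 48*22) - 1496 = (-1028 + 1056) - 1496 = 28 - 1496 = -1468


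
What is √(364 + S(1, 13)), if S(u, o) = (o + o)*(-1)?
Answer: 13*√2 ≈ 18.385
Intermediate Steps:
S(u, o) = -2*o (S(u, o) = (2*o)*(-1) = -2*o)
√(364 + S(1, 13)) = √(364 - 2*13) = √(364 - 26) = √338 = 13*√2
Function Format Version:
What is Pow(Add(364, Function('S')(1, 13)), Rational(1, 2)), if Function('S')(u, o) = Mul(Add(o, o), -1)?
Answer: Mul(13, Pow(2, Rational(1, 2))) ≈ 18.385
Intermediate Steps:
Function('S')(u, o) = Mul(-2, o) (Function('S')(u, o) = Mul(Mul(2, o), -1) = Mul(-2, o))
Pow(Add(364, Function('S')(1, 13)), Rational(1, 2)) = Pow(Add(364, Mul(-2, 13)), Rational(1, 2)) = Pow(Add(364, -26), Rational(1, 2)) = Pow(338, Rational(1, 2)) = Mul(13, Pow(2, Rational(1, 2)))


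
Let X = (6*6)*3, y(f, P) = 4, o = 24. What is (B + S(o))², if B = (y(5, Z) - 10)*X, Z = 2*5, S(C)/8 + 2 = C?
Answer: 222784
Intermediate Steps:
S(C) = -16 + 8*C
Z = 10
X = 108 (X = 36*3 = 108)
B = -648 (B = (4 - 10)*108 = -6*108 = -648)
(B + S(o))² = (-648 + (-16 + 8*24))² = (-648 + (-16 + 192))² = (-648 + 176)² = (-472)² = 222784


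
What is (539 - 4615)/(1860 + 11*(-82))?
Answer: -2038/479 ≈ -4.2547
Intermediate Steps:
(539 - 4615)/(1860 + 11*(-82)) = -4076/(1860 - 902) = -4076/958 = -4076*1/958 = -2038/479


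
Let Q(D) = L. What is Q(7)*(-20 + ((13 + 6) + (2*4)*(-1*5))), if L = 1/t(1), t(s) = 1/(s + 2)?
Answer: -123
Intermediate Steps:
t(s) = 1/(2 + s)
L = 3 (L = 1/(1/(2 + 1)) = 1/(1/3) = 1/(⅓) = 3)
Q(D) = 3
Q(7)*(-20 + ((13 + 6) + (2*4)*(-1*5))) = 3*(-20 + ((13 + 6) + (2*4)*(-1*5))) = 3*(-20 + (19 + 8*(-5))) = 3*(-20 + (19 - 40)) = 3*(-20 - 21) = 3*(-41) = -123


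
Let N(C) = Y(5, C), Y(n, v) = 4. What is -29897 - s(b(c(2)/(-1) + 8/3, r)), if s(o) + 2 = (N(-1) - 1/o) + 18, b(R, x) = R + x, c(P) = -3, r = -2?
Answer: -329084/11 ≈ -29917.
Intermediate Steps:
N(C) = 4
s(o) = 20 - 1/o (s(o) = -2 + ((4 - 1/o) + 18) = -2 + (22 - 1/o) = 20 - 1/o)
-29897 - s(b(c(2)/(-1) + 8/3, r)) = -29897 - (20 - 1/((-3/(-1) + 8/3) - 2)) = -29897 - (20 - 1/((-3*(-1) + 8*(1/3)) - 2)) = -29897 - (20 - 1/((3 + 8/3) - 2)) = -29897 - (20 - 1/(17/3 - 2)) = -29897 - (20 - 1/11/3) = -29897 - (20 - 1*3/11) = -29897 - (20 - 3/11) = -29897 - 1*217/11 = -29897 - 217/11 = -329084/11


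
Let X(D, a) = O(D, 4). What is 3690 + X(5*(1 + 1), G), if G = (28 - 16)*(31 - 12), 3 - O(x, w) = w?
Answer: 3689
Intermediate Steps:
O(x, w) = 3 - w
G = 228 (G = 12*19 = 228)
X(D, a) = -1 (X(D, a) = 3 - 1*4 = 3 - 4 = -1)
3690 + X(5*(1 + 1), G) = 3690 - 1 = 3689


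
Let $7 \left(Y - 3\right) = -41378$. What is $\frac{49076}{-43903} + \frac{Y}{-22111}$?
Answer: $- \frac{5780139681}{6795174631} \approx -0.85062$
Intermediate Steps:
$Y = - \frac{41357}{7}$ ($Y = 3 + \frac{1}{7} \left(-41378\right) = 3 - \frac{41378}{7} = - \frac{41357}{7} \approx -5908.1$)
$\frac{49076}{-43903} + \frac{Y}{-22111} = \frac{49076}{-43903} - \frac{41357}{7 \left(-22111\right)} = 49076 \left(- \frac{1}{43903}\right) - - \frac{41357}{154777} = - \frac{49076}{43903} + \frac{41357}{154777} = - \frac{5780139681}{6795174631}$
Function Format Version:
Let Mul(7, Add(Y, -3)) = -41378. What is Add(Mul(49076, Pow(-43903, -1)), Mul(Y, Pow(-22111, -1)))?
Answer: Rational(-5780139681, 6795174631) ≈ -0.85062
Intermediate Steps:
Y = Rational(-41357, 7) (Y = Add(3, Mul(Rational(1, 7), -41378)) = Add(3, Rational(-41378, 7)) = Rational(-41357, 7) ≈ -5908.1)
Add(Mul(49076, Pow(-43903, -1)), Mul(Y, Pow(-22111, -1))) = Add(Mul(49076, Pow(-43903, -1)), Mul(Rational(-41357, 7), Pow(-22111, -1))) = Add(Mul(49076, Rational(-1, 43903)), Mul(Rational(-41357, 7), Rational(-1, 22111))) = Add(Rational(-49076, 43903), Rational(41357, 154777)) = Rational(-5780139681, 6795174631)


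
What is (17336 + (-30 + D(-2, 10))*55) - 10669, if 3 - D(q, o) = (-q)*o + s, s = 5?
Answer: 3807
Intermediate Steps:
D(q, o) = -2 + o*q (D(q, o) = 3 - ((-q)*o + 5) = 3 - (-o*q + 5) = 3 - (5 - o*q) = 3 + (-5 + o*q) = -2 + o*q)
(17336 + (-30 + D(-2, 10))*55) - 10669 = (17336 + (-30 + (-2 + 10*(-2)))*55) - 10669 = (17336 + (-30 + (-2 - 20))*55) - 10669 = (17336 + (-30 - 22)*55) - 10669 = (17336 - 52*55) - 10669 = (17336 - 2860) - 10669 = 14476 - 10669 = 3807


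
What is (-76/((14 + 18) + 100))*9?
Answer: -57/11 ≈ -5.1818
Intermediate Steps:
(-76/((14 + 18) + 100))*9 = (-76/(32 + 100))*9 = (-76/132)*9 = ((1/132)*(-76))*9 = -19/33*9 = -57/11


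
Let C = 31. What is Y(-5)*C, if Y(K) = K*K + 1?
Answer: 806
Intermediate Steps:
Y(K) = 1 + K**2 (Y(K) = K**2 + 1 = 1 + K**2)
Y(-5)*C = (1 + (-5)**2)*31 = (1 + 25)*31 = 26*31 = 806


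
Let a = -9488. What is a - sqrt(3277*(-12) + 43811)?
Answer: -9488 - sqrt(4487) ≈ -9555.0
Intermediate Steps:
a - sqrt(3277*(-12) + 43811) = -9488 - sqrt(3277*(-12) + 43811) = -9488 - sqrt(-39324 + 43811) = -9488 - sqrt(4487)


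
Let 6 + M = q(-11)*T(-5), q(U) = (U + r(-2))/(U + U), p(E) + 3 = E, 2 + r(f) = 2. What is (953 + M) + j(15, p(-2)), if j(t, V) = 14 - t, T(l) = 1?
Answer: 1893/2 ≈ 946.50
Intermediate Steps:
r(f) = 0 (r(f) = -2 + 2 = 0)
p(E) = -3 + E
q(U) = 1/2 (q(U) = (U + 0)/(U + U) = U/((2*U)) = U*(1/(2*U)) = 1/2)
M = -11/2 (M = -6 + (1/2)*1 = -6 + 1/2 = -11/2 ≈ -5.5000)
(953 + M) + j(15, p(-2)) = (953 - 11/2) + (14 - 1*15) = 1895/2 + (14 - 15) = 1895/2 - 1 = 1893/2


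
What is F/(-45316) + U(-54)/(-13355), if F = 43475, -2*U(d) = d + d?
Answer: -583055689/605195180 ≈ -0.96342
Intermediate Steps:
U(d) = -d (U(d) = -(d + d)/2 = -d)
F/(-45316) + U(-54)/(-13355) = 43475/(-45316) - 1*(-54)/(-13355) = 43475*(-1/45316) + 54*(-1/13355) = -43475/45316 - 54/13355 = -583055689/605195180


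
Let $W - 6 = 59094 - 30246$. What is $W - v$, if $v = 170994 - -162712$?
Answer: $-304852$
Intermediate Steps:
$v = 333706$ ($v = 170994 + 162712 = 333706$)
$W = 28854$ ($W = 6 + \left(59094 - 30246\right) = 6 + 28848 = 28854$)
$W - v = 28854 - 333706 = -304852$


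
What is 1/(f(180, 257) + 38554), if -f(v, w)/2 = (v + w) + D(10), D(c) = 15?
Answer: 1/37650 ≈ 2.6560e-5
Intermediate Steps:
f(v, w) = -30 - 2*v - 2*w (f(v, w) = -2*((v + w) + 15) = -2*(15 + v + w) = -30 - 2*v - 2*w)
1/(f(180, 257) + 38554) = 1/((-30 - 2*180 - 2*257) + 38554) = 1/((-30 - 360 - 514) + 38554) = 1/(-904 + 38554) = 1/37650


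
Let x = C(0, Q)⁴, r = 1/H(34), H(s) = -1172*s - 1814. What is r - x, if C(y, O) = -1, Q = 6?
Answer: -41663/41662 ≈ -1.0000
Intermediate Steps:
H(s) = -1814 - 1172*s
r = -1/41662 (r = 1/(-1814 - 1172*34) = 1/(-1814 - 39848) = 1/(-41662) = -1/41662 ≈ -2.4003e-5)
x = 1 (x = (-1)⁴ = 1)
r - x = -1/41662 - 1*1 = -1/41662 - 1 = -41663/41662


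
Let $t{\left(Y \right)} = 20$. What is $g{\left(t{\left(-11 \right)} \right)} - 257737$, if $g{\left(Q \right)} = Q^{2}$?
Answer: $-257337$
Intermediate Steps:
$g{\left(t{\left(-11 \right)} \right)} - 257737 = 20^{2} - 257737 = 400 - 257737 = -257337$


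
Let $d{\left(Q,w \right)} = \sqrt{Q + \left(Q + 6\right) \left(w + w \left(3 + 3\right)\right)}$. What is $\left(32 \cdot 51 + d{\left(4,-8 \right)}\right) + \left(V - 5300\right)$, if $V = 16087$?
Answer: $12419 + 2 i \sqrt{139} \approx 12419.0 + 23.58 i$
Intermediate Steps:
$d{\left(Q,w \right)} = \sqrt{Q + 7 w \left(6 + Q\right)}$ ($d{\left(Q,w \right)} = \sqrt{Q + \left(6 + Q\right) \left(w + w 6\right)} = \sqrt{Q + \left(6 + Q\right) \left(w + 6 w\right)} = \sqrt{Q + \left(6 + Q\right) 7 w} = \sqrt{Q + 7 w \left(6 + Q\right)}$)
$\left(32 \cdot 51 + d{\left(4,-8 \right)}\right) + \left(V - 5300\right) = \left(32 \cdot 51 + \sqrt{4 + 42 \left(-8\right) + 7 \cdot 4 \left(-8\right)}\right) + \left(16087 - 5300\right) = \left(1632 + \sqrt{4 - 336 - 224}\right) + 10787 = \left(1632 + \sqrt{-556}\right) + 10787 = \left(1632 + 2 i \sqrt{139}\right) + 10787 = 12419 + 2 i \sqrt{139}$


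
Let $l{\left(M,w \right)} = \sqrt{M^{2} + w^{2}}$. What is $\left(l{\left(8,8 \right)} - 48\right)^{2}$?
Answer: $2432 - 768 \sqrt{2} \approx 1345.9$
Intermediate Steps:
$\left(l{\left(8,8 \right)} - 48\right)^{2} = \left(\sqrt{8^{2} + 8^{2}} - 48\right)^{2} = \left(\sqrt{64 + 64} - 48\right)^{2} = \left(\sqrt{128} - 48\right)^{2} = \left(8 \sqrt{2} - 48\right)^{2} = \left(-48 + 8 \sqrt{2}\right)^{2}$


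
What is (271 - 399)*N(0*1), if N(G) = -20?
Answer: 2560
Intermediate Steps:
(271 - 399)*N(0*1) = (271 - 399)*(-20) = -128*(-20) = 2560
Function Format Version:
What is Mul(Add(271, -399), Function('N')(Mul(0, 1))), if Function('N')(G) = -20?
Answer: 2560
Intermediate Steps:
Mul(Add(271, -399), Function('N')(Mul(0, 1))) = Mul(Add(271, -399), -20) = Mul(-128, -20) = 2560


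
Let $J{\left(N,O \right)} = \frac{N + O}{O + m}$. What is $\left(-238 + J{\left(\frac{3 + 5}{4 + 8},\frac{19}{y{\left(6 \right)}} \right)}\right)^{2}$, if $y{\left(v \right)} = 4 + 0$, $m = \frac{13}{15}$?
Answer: $\frac{6380974161}{113569} \approx 56186.0$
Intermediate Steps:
$m = \frac{13}{15}$ ($m = 13 \cdot \frac{1}{15} = \frac{13}{15} \approx 0.86667$)
$y{\left(v \right)} = 4$
$J{\left(N,O \right)} = \frac{N + O}{\frac{13}{15} + O}$ ($J{\left(N,O \right)} = \frac{N + O}{O + \frac{13}{15}} = \frac{N + O}{\frac{13}{15} + O}$)
$\left(-238 + J{\left(\frac{3 + 5}{4 + 8},\frac{19}{y{\left(6 \right)}} \right)}\right)^{2} = \left(-238 + \frac{15 \left(\frac{3 + 5}{4 + 8} + \frac{19}{4}\right)}{13 + 15 \cdot \frac{19}{4}}\right)^{2} = \left(-238 + \frac{15 \left(\frac{8}{12} + 19 \cdot \frac{1}{4}\right)}{13 + 15 \cdot 19 \cdot \frac{1}{4}}\right)^{2} = \left(-238 + \frac{15 \left(8 \cdot \frac{1}{12} + \frac{19}{4}\right)}{13 + 15 \cdot \frac{19}{4}}\right)^{2} = \left(-238 + \frac{15 \left(\frac{2}{3} + \frac{19}{4}\right)}{13 + \frac{285}{4}}\right)^{2} = \left(-238 + 15 \frac{1}{\frac{337}{4}} \cdot \frac{65}{12}\right)^{2} = \left(-238 + 15 \cdot \frac{4}{337} \cdot \frac{65}{12}\right)^{2} = \left(-238 + \frac{325}{337}\right)^{2} = \left(- \frac{79881}{337}\right)^{2} = \frac{6380974161}{113569}$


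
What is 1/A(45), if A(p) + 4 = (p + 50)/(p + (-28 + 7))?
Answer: -24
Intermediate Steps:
A(p) = -4 + (50 + p)/(-21 + p) (A(p) = -4 + (p + 50)/(p + (-28 + 7)) = -4 + (50 + p)/(p - 21) = -4 + (50 + p)/(-21 + p))
1/A(45) = 1/((134 - 3*45)/(-21 + 45)) = 1/((134 - 135)/24) = 1/((1/24)*(-1)) = 1/(-1/24) = -24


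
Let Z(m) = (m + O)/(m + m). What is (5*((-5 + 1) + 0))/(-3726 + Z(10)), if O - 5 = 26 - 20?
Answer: 400/74499 ≈ 0.0053692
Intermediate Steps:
O = 11 (O = 5 + (26 - 20) = 5 + 6 = 11)
Z(m) = (11 + m)/(2*m) (Z(m) = (m + 11)/(m + m) = (11 + m)/((2*m)) = (11 + m)*(1/(2*m)) = (11 + m)/(2*m))
(5*((-5 + 1) + 0))/(-3726 + Z(10)) = (5*((-5 + 1) + 0))/(-3726 + (½)*(11 + 10)/10) = (5*(-4 + 0))/(-3726 + (½)*(⅒)*21) = (5*(-4))/(-3726 + 21/20) = -20/(-74499/20) = -20*(-20/74499) = 400/74499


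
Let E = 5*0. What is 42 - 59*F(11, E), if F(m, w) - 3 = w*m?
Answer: -135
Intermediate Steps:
E = 0
F(m, w) = 3 + m*w (F(m, w) = 3 + w*m = 3 + m*w)
42 - 59*F(11, E) = 42 - 59*(3 + 11*0) = 42 - 59*(3 + 0) = 42 - 59*3 = 42 - 177 = -135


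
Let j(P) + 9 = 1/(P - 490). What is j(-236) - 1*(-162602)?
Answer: 118042517/726 ≈ 1.6259e+5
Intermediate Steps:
j(P) = -9 + 1/(-490 + P) (j(P) = -9 + 1/(P - 490) = -9 + 1/(-490 + P))
j(-236) - 1*(-162602) = (4411 - 9*(-236))/(-490 - 236) - 1*(-162602) = (4411 + 2124)/(-726) + 162602 = -1/726*6535 + 162602 = -6535/726 + 162602 = 118042517/726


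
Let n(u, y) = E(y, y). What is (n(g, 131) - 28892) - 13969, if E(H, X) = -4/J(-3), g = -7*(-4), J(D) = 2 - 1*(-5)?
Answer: -300031/7 ≈ -42862.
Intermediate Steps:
J(D) = 7 (J(D) = 2 + 5 = 7)
g = 28
E(H, X) = -4/7
n(u, y) = -4/7
(n(g, 131) - 28892) - 13969 = (-4/7 - 28892) - 13969 = -202248/7 - 13969 = -300031/7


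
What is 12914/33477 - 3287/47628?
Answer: 168343031/531480852 ≈ 0.31674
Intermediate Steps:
12914/33477 - 3287/47628 = 168343031/531480852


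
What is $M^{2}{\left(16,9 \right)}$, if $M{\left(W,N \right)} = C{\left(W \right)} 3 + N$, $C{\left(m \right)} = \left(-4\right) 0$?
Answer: $81$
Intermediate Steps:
$C{\left(m \right)} = 0$
$M{\left(W,N \right)} = N$ ($M{\left(W,N \right)} = 0 \cdot 3 + N = 0 + N = N$)
$M^{2}{\left(16,9 \right)} = 9^{2} = 81$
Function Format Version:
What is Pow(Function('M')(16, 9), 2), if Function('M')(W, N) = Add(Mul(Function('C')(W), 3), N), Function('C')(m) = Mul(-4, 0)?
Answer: 81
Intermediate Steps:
Function('C')(m) = 0
Function('M')(W, N) = N (Function('M')(W, N) = Add(Mul(0, 3), N) = Add(0, N) = N)
Pow(Function('M')(16, 9), 2) = Pow(9, 2) = 81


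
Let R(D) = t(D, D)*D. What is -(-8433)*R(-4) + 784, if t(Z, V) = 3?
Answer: -100412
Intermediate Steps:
R(D) = 3*D
-(-8433)*R(-4) + 784 = -(-8433)*3*(-4) + 784 = -(-8433)*(-12) + 784 = -937*108 + 784 = -101196 + 784 = -100412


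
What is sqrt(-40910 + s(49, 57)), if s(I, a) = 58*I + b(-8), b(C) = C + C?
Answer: 2*I*sqrt(9521) ≈ 195.15*I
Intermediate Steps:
b(C) = 2*C
s(I, a) = -16 + 58*I (s(I, a) = 58*I + 2*(-8) = 58*I - 16 = -16 + 58*I)
sqrt(-40910 + s(49, 57)) = sqrt(-40910 + (-16 + 58*49)) = sqrt(-40910 + (-16 + 2842)) = sqrt(-40910 + 2826) = sqrt(-38084) = 2*I*sqrt(9521)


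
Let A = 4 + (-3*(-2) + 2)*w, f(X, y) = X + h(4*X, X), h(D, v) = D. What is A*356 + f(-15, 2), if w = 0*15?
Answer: 1349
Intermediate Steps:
f(X, y) = 5*X (f(X, y) = X + 4*X = 5*X)
w = 0
A = 4 (A = 4 + (-3*(-2) + 2)*0 = 4 + (6 + 2)*0 = 4 + 8*0 = 4 + 0 = 4)
A*356 + f(-15, 2) = 4*356 + 5*(-15) = 1424 - 75 = 1349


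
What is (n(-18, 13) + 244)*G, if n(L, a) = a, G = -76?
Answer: -19532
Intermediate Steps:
(n(-18, 13) + 244)*G = (13 + 244)*(-76) = 257*(-76) = -19532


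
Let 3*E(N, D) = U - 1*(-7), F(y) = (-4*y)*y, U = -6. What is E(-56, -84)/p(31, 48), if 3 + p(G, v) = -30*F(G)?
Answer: 1/345951 ≈ 2.8906e-6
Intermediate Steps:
F(y) = -4*y²
E(N, D) = ⅓ (E(N, D) = (-6 - 1*(-7))/3 = (-6 + 7)/3 = (⅓)*1 = ⅓)
p(G, v) = -3 + 120*G² (p(G, v) = -3 - (-120)*G² = -3 + 120*G²)
E(-56, -84)/p(31, 48) = 1/(3*(-3 + 120*31²)) = 1/(3*(-3 + 120*961)) = 1/(3*(-3 + 115320)) = (⅓)/115317 = (⅓)*(1/115317) = 1/345951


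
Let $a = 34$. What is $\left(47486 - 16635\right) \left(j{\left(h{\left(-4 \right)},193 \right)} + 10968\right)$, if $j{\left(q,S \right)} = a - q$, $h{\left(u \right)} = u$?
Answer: $339546106$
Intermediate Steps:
$j{\left(q,S \right)} = 34 - q$
$\left(47486 - 16635\right) \left(j{\left(h{\left(-4 \right)},193 \right)} + 10968\right) = \left(47486 - 16635\right) \left(\left(34 - -4\right) + 10968\right) = 30851 \left(\left(34 + 4\right) + 10968\right) = 30851 \left(38 + 10968\right) = 30851 \cdot 11006 = 339546106$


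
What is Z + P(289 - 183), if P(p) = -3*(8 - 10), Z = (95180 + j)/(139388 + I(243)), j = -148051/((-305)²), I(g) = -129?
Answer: 86581382299/12954568475 ≈ 6.6835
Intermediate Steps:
j = -148051/93025 ≈ -1.5915
Z = 8853971449/12954568475 (Z = (95180 - 148051/93025)/(139388 - 129) = (8853971449/93025)/139259 = (8853971449/93025)*(1/139259) = 8853971449/12954568475 ≈ 0.68346)
P(p) = 6 (P(p) = -3*(-2) = 6)
Z + P(289 - 183) = 8853971449/12954568475 + 6 = 86581382299/12954568475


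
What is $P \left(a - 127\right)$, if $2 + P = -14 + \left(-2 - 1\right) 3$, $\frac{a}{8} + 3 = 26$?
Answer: $-1425$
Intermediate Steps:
$a = 184$ ($a = -24 + 8 \cdot 26 = -24 + 208 = 184$)
$P = -25$ ($P = -2 - \left(14 - \left(-2 - 1\right) 3\right) = -2 - 23 = -25$)
$P \left(a - 127\right) = - 25 \left(184 - 127\right) = \left(-25\right) 57 = -1425$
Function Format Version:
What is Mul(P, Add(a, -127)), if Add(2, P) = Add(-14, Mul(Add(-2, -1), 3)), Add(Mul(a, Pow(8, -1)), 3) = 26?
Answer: -1425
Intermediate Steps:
a = 184 (a = Add(-24, Mul(8, 26)) = Add(-24, 208) = 184)
P = -25 (P = Add(-2, Add(-14, Mul(Add(-2, -1), 3))) = Add(-2, Add(-14, Mul(-3, 3))) = Add(-2, Add(-14, -9)) = Add(-2, -23) = -25)
Mul(P, Add(a, -127)) = Mul(-25, Add(184, -127)) = Mul(-25, 57) = -1425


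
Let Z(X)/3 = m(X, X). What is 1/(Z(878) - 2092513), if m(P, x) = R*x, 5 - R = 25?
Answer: -1/2145193 ≈ -4.6616e-7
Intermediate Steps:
R = -20 (R = 5 - 1*25 = 5 - 25 = -20)
m(P, x) = -20*x
Z(X) = -60*X (Z(X) = 3*(-20*X) = -60*X)
1/(Z(878) - 2092513) = 1/(-60*878 - 2092513) = 1/(-52680 - 2092513) = 1/(-2145193) = -1/2145193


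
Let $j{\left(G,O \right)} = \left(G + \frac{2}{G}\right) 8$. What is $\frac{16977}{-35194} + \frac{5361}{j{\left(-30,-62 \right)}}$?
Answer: $- \frac{1445689263}{63489976} \approx -22.77$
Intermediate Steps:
$j{\left(G,O \right)} = 8 G + \frac{16}{G}$
$\frac{16977}{-35194} + \frac{5361}{j{\left(-30,-62 \right)}} = \frac{16977}{-35194} + \frac{5361}{8 \left(-30\right) + \frac{16}{-30}} = 16977 \left(- \frac{1}{35194}\right) + \frac{5361}{-240 + 16 \left(- \frac{1}{30}\right)} = - \frac{16977}{35194} + \frac{5361}{-240 - \frac{8}{15}} = - \frac{16977}{35194} + \frac{5361}{- \frac{3608}{15}} = - \frac{16977}{35194} + 5361 \left(- \frac{15}{3608}\right) = - \frac{16977}{35194} - \frac{80415}{3608} = - \frac{1445689263}{63489976}$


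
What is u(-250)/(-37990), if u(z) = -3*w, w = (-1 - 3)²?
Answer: 24/18995 ≈ 0.0012635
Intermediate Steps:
w = 16 (w = (-4)² = 16)
u(z) = -48 (u(z) = -3*16 = -48)
u(-250)/(-37990) = -48/(-37990) = -48*(-1/37990) = 24/18995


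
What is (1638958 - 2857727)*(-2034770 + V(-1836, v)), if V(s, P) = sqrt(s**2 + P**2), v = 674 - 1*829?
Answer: 2479914598130 - 1218769*sqrt(3394921) ≈ 2.4777e+12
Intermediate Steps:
v = -155 (v = 674 - 829 = -155)
V(s, P) = sqrt(P**2 + s**2)
(1638958 - 2857727)*(-2034770 + V(-1836, v)) = (1638958 - 2857727)*(-2034770 + sqrt((-155)**2 + (-1836)**2)) = -1218769*(-2034770 + sqrt(24025 + 3370896)) = -1218769*(-2034770 + sqrt(3394921)) = 2479914598130 - 1218769*sqrt(3394921)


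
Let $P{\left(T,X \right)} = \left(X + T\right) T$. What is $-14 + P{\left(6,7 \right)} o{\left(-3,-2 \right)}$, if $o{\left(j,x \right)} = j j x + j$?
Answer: $-1652$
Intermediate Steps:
$o{\left(j,x \right)} = j + x j^{2}$ ($o{\left(j,x \right)} = j^{2} x + j = x j^{2} + j = j + x j^{2}$)
$P{\left(T,X \right)} = T \left(T + X\right)$ ($P{\left(T,X \right)} = \left(T + X\right) T = T \left(T + X\right)$)
$-14 + P{\left(6,7 \right)} o{\left(-3,-2 \right)} = -14 + 6 \left(6 + 7\right) \left(- 3 \left(1 - -6\right)\right) = -14 + 6 \cdot 13 \left(- 3 \left(1 + 6\right)\right) = -14 + 78 \left(\left(-3\right) 7\right) = -14 + 78 \left(-21\right) = -14 - 1638 = -1652$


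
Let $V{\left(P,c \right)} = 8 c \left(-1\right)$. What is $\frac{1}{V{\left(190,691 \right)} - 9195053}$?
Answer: $- \frac{1}{9200581} \approx -1.0869 \cdot 10^{-7}$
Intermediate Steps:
$V{\left(P,c \right)} = - 8 c$
$\frac{1}{V{\left(190,691 \right)} - 9195053} = \frac{1}{\left(-8\right) 691 - 9195053} = \frac{1}{-5528 - 9195053} = \frac{1}{-9200581} = - \frac{1}{9200581}$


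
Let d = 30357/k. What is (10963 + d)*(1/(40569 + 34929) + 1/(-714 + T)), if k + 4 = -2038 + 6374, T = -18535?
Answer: -891023028059/2098508886888 ≈ -0.42460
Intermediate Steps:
k = 4332 (k = -4 + (-2038 + 6374) = -4 + 4336 = 4332)
d = 10119/1444 (d = 30357/4332 = 30357*(1/4332) = 10119/1444 ≈ 7.0076)
(10963 + d)*(1/(40569 + 34929) + 1/(-714 + T)) = (10963 + 10119/1444)*(1/(40569 + 34929) + 1/(-714 - 18535)) = 15840691*(1/75498 + 1/(-19249))/1444 = 15840691*(1/75498 - 1/19249)/1444 = (15840691/1444)*(-56249/1453261002) = -891023028059/2098508886888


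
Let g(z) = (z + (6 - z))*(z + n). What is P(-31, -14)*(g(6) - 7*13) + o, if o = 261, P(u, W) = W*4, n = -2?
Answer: 4013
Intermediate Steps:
P(u, W) = 4*W
g(z) = -12 + 6*z (g(z) = (z + (6 - z))*(z - 2) = 6*(-2 + z) = -12 + 6*z)
P(-31, -14)*(g(6) - 7*13) + o = (4*(-14))*((-12 + 6*6) - 7*13) + 261 = -56*((-12 + 36) - 91) + 261 = -56*(24 - 91) + 261 = -56*(-67) + 261 = 3752 + 261 = 4013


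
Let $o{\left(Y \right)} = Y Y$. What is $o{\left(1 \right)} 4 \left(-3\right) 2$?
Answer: $-24$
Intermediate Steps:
$o{\left(Y \right)} = Y^{2}$
$o{\left(1 \right)} 4 \left(-3\right) 2 = 1^{2} \cdot 4 \left(-3\right) 2 = 1 \left(\left(-12\right) 2\right) = 1 \left(-24\right) = -24$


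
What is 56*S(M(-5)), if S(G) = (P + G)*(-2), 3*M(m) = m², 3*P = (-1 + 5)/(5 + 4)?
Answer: -25648/27 ≈ -949.93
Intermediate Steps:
P = 4/27 (P = ((-1 + 5)/(5 + 4))/3 = (4/9)/3 = (4*(⅑))/3 = (⅓)*(4/9) = 4/27 ≈ 0.14815)
M(m) = m²/3
S(G) = -8/27 - 2*G (S(G) = (4/27 + G)*(-2) = -8/27 - 2*G)
56*S(M(-5)) = 56*(-8/27 - 2*(-5)²/3) = 56*(-8/27 - 2*25/3) = 56*(-8/27 - 50/3) = 56*(-458/27) = -25648/27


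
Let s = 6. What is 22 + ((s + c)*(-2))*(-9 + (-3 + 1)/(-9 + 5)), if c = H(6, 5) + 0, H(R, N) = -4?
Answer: 56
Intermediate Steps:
c = -4 (c = -4 + 0 = -4)
22 + ((s + c)*(-2))*(-9 + (-3 + 1)/(-9 + 5)) = 22 + ((6 - 4)*(-2))*(-9 + (-3 + 1)/(-9 + 5)) = 22 + (2*(-2))*(-9 - 2/(-4)) = 22 - 4*(-9 - 2*(-¼)) = 22 - 4*(-9 + ½) = 22 - 4*(-17/2) = 22 + 34 = 56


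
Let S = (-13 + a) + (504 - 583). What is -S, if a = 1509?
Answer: -1417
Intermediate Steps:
S = 1417 (S = (-13 + 1509) + (504 - 583) = 1496 - 79 = 1417)
-S = -1*1417 = -1417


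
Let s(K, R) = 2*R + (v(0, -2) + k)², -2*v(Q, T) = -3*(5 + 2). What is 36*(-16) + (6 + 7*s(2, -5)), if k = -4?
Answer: -1377/4 ≈ -344.25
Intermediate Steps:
v(Q, T) = 21/2 (v(Q, T) = -(-3)*(5 + 2)/2 = -(-3)*7/2 = -½*(-21) = 21/2)
s(K, R) = 169/4 + 2*R (s(K, R) = 2*R + (21/2 - 4)² = 2*R + (13/2)² = 2*R + 169/4 = 169/4 + 2*R)
36*(-16) + (6 + 7*s(2, -5)) = 36*(-16) + (6 + 7*(169/4 + 2*(-5))) = -576 + (6 + 7*(169/4 - 10)) = -576 + (6 + 7*(129/4)) = -576 + (6 + 903/4) = -576 + 927/4 = -1377/4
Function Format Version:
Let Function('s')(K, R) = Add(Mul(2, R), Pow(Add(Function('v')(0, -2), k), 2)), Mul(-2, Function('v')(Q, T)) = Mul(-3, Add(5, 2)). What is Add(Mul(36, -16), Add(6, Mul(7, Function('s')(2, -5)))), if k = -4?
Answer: Rational(-1377, 4) ≈ -344.25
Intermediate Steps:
Function('v')(Q, T) = Rational(21, 2) (Function('v')(Q, T) = Mul(Rational(-1, 2), Mul(-3, Add(5, 2))) = Mul(Rational(-1, 2), Mul(-3, 7)) = Mul(Rational(-1, 2), -21) = Rational(21, 2))
Function('s')(K, R) = Add(Rational(169, 4), Mul(2, R)) (Function('s')(K, R) = Add(Mul(2, R), Pow(Add(Rational(21, 2), -4), 2)) = Add(Mul(2, R), Pow(Rational(13, 2), 2)) = Add(Mul(2, R), Rational(169, 4)) = Add(Rational(169, 4), Mul(2, R)))
Add(Mul(36, -16), Add(6, Mul(7, Function('s')(2, -5)))) = Add(Mul(36, -16), Add(6, Mul(7, Add(Rational(169, 4), Mul(2, -5))))) = Add(-576, Add(6, Mul(7, Add(Rational(169, 4), -10)))) = Add(-576, Add(6, Mul(7, Rational(129, 4)))) = Add(-576, Add(6, Rational(903, 4))) = Add(-576, Rational(927, 4)) = Rational(-1377, 4)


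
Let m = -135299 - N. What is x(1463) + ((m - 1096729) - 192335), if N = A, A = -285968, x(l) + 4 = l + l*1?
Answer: -1135473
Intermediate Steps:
x(l) = -4 + 2*l (x(l) = -4 + (l + l*1) = -4 + (l + l) = -4 + 2*l)
N = -285968
m = 150669 (m = -135299 - 1*(-285968) = -135299 + 285968 = 150669)
x(1463) + ((m - 1096729) - 192335) = (-4 + 2*1463) + ((150669 - 1096729) - 192335) = (-4 + 2926) + (-946060 - 192335) = 2922 - 1138395 = -1135473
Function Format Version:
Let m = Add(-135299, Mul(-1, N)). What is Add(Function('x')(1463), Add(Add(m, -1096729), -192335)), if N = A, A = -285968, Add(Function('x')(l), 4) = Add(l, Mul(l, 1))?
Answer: -1135473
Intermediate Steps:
Function('x')(l) = Add(-4, Mul(2, l)) (Function('x')(l) = Add(-4, Add(l, Mul(l, 1))) = Add(-4, Add(l, l)) = Add(-4, Mul(2, l)))
N = -285968
m = 150669 (m = Add(-135299, Mul(-1, -285968)) = Add(-135299, 285968) = 150669)
Add(Function('x')(1463), Add(Add(m, -1096729), -192335)) = Add(Add(-4, Mul(2, 1463)), Add(Add(150669, -1096729), -192335)) = Add(Add(-4, 2926), Add(-946060, -192335)) = Add(2922, -1138395) = -1135473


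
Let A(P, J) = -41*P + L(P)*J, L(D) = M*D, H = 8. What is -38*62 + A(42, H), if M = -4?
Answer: -5422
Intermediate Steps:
L(D) = -4*D
A(P, J) = -41*P - 4*J*P (A(P, J) = -41*P + (-4*P)*J = -41*P - 4*J*P)
-38*62 + A(42, H) = -38*62 + 42*(-41 - 4*8) = -2356 + 42*(-41 - 32) = -2356 + 42*(-73) = -2356 - 3066 = -5422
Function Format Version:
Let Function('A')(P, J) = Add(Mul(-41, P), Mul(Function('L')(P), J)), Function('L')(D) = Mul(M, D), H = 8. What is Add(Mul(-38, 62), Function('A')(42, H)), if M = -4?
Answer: -5422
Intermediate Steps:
Function('L')(D) = Mul(-4, D)
Function('A')(P, J) = Add(Mul(-41, P), Mul(-4, J, P)) (Function('A')(P, J) = Add(Mul(-41, P), Mul(Mul(-4, P), J)) = Add(Mul(-41, P), Mul(-4, J, P)))
Add(Mul(-38, 62), Function('A')(42, H)) = Add(Mul(-38, 62), Mul(42, Add(-41, Mul(-4, 8)))) = Add(-2356, Mul(42, Add(-41, -32))) = Add(-2356, Mul(42, -73)) = Add(-2356, -3066) = -5422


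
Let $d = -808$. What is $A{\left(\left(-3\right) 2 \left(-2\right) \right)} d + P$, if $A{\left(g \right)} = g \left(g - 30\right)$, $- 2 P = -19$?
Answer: $\frac{349075}{2} \approx 1.7454 \cdot 10^{5}$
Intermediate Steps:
$P = \frac{19}{2}$ ($P = \left(- \frac{1}{2}\right) \left(-19\right) = \frac{19}{2} \approx 9.5$)
$A{\left(g \right)} = g \left(-30 + g\right)$
$A{\left(\left(-3\right) 2 \left(-2\right) \right)} d + P = \left(-3\right) 2 \left(-2\right) \left(-30 + \left(-3\right) 2 \left(-2\right)\right) \left(-808\right) + \frac{19}{2} = \left(-6\right) \left(-2\right) \left(-30 - -12\right) \left(-808\right) + \frac{19}{2} = 12 \left(-30 + 12\right) \left(-808\right) + \frac{19}{2} = 12 \left(-18\right) \left(-808\right) + \frac{19}{2} = \left(-216\right) \left(-808\right) + \frac{19}{2} = 174528 + \frac{19}{2} = \frac{349075}{2}$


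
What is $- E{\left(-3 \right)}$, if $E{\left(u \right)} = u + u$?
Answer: $6$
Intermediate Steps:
$E{\left(u \right)} = 2 u$
$- E{\left(-3 \right)} = - 2 \left(-3\right) = \left(-1\right) \left(-6\right) = 6$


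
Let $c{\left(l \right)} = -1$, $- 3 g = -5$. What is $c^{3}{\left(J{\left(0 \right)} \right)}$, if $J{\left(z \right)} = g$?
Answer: $-1$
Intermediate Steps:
$g = \frac{5}{3}$ ($g = \left(- \frac{1}{3}\right) \left(-5\right) = \frac{5}{3} \approx 1.6667$)
$J{\left(z \right)} = \frac{5}{3}$
$c^{3}{\left(J{\left(0 \right)} \right)} = \left(-1\right)^{3} = -1$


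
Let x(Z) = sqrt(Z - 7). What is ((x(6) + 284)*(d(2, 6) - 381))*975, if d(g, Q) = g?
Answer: -104945100 - 369525*I ≈ -1.0495e+8 - 3.6953e+5*I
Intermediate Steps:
x(Z) = sqrt(-7 + Z)
((x(6) + 284)*(d(2, 6) - 381))*975 = ((sqrt(-7 + 6) + 284)*(2 - 381))*975 = ((sqrt(-1) + 284)*(-379))*975 = ((I + 284)*(-379))*975 = ((284 + I)*(-379))*975 = (-107636 - 379*I)*975 = -104945100 - 369525*I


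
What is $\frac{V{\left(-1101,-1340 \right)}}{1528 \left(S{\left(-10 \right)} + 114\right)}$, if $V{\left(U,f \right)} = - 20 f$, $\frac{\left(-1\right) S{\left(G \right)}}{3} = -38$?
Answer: $\frac{1675}{21774} \approx 0.076927$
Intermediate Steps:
$S{\left(G \right)} = 114$ ($S{\left(G \right)} = \left(-3\right) \left(-38\right) = 114$)
$\frac{V{\left(-1101,-1340 \right)}}{1528 \left(S{\left(-10 \right)} + 114\right)} = \frac{\left(-20\right) \left(-1340\right)}{1528 \left(114 + 114\right)} = \frac{26800}{1528 \cdot 228} = \frac{26800}{348384} = 26800 \cdot \frac{1}{348384} = \frac{1675}{21774}$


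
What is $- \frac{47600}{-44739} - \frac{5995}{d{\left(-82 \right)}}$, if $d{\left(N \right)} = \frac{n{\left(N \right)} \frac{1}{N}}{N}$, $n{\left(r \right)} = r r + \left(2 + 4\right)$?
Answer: $- \frac{180312574282}{30109347} \approx -5988.6$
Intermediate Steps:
$n{\left(r \right)} = 6 + r^{2}$ ($n{\left(r \right)} = r^{2} + 6 = 6 + r^{2}$)
$d{\left(N \right)} = \frac{6 + N^{2}}{N^{2}}$ ($d{\left(N \right)} = \frac{\left(6 + N^{2}\right) \frac{1}{N}}{N} = \frac{\frac{1}{N} \left(6 + N^{2}\right)}{N} = \frac{6 + N^{2}}{N^{2}}$)
$- \frac{47600}{-44739} - \frac{5995}{d{\left(-82 \right)}} = - \frac{47600}{-44739} - \frac{5995}{1 + \frac{6}{6724}} = \left(-47600\right) \left(- \frac{1}{44739}\right) - \frac{5995}{1 + 6 \cdot \frac{1}{6724}} = \frac{47600}{44739} - \frac{5995}{1 + \frac{3}{3362}} = \frac{47600}{44739} - \frac{5995}{\frac{3365}{3362}} = \frac{47600}{44739} - \frac{4031038}{673} = - \frac{180312574282}{30109347}$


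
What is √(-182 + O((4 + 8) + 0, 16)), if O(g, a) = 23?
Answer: I*√159 ≈ 12.61*I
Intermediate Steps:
√(-182 + O((4 + 8) + 0, 16)) = √(-182 + 23) = √(-159) = I*√159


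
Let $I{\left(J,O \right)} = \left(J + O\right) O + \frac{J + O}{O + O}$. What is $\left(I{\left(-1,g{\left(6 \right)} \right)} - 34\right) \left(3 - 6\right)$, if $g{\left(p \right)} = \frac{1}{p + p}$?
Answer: $\frac{5699}{48} \approx 118.73$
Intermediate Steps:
$g{\left(p \right)} = \frac{1}{2 p}$
$I{\left(J,O \right)} = O \left(J + O\right) + \frac{J + O}{2 O}$
$\left(I{\left(-1,g{\left(6 \right)} \right)} - 34\right) \left(3 - 6\right) = \left(\left(\frac{1}{2} + \left(\frac{1}{2 \cdot 6}\right)^{2} - \frac{1}{2 \cdot 6} + \frac{1}{2} \left(-1\right) \frac{1}{\frac{1}{2} \cdot \frac{1}{6}}\right) - 34\right) \left(3 - 6\right) = \left(\left(\frac{1}{2} + \left(\frac{1}{2} \cdot \frac{1}{6}\right)^{2} - \frac{1}{2} \cdot \frac{1}{6} + \frac{1}{2} \left(-1\right) \frac{1}{\frac{1}{2} \cdot \frac{1}{6}}\right) - 34\right) \left(3 - 6\right) = \left(\left(\frac{1}{2} + \left(\frac{1}{12}\right)^{2} - \frac{1}{12} + \frac{1}{2} \left(-1\right) \frac{1}{\frac{1}{12}}\right) - 34\right) \left(-3\right) = \left(\left(\frac{1}{2} + \frac{1}{144} - \frac{1}{12} + \frac{1}{2} \left(-1\right) 12\right) - 34\right) \left(-3\right) = \left(\left(\frac{1}{2} + \frac{1}{144} - \frac{1}{12} - 6\right) - 34\right) \left(-3\right) = \left(- \frac{803}{144} - 34\right) \left(-3\right) = \left(- \frac{5699}{144}\right) \left(-3\right) = \frac{5699}{48}$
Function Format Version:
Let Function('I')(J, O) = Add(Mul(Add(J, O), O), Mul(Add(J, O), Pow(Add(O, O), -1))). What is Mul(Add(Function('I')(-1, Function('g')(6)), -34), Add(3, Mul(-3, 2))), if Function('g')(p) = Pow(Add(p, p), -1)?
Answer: Rational(5699, 48) ≈ 118.73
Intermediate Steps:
Function('g')(p) = Mul(Rational(1, 2), Pow(p, -1)) (Function('g')(p) = Pow(Mul(2, p), -1) = Mul(Rational(1, 2), Pow(p, -1)))
Function('I')(J, O) = Add(Mul(O, Add(J, O)), Mul(Rational(1, 2), Pow(O, -1), Add(J, O))) (Function('I')(J, O) = Add(Mul(O, Add(J, O)), Mul(Add(J, O), Pow(Mul(2, O), -1))) = Add(Mul(O, Add(J, O)), Mul(Add(J, O), Mul(Rational(1, 2), Pow(O, -1)))) = Add(Mul(O, Add(J, O)), Mul(Rational(1, 2), Pow(O, -1), Add(J, O))))
Mul(Add(Function('I')(-1, Function('g')(6)), -34), Add(3, Mul(-3, 2))) = Mul(Add(Add(Rational(1, 2), Pow(Mul(Rational(1, 2), Pow(6, -1)), 2), Mul(-1, Mul(Rational(1, 2), Pow(6, -1))), Mul(Rational(1, 2), -1, Pow(Mul(Rational(1, 2), Pow(6, -1)), -1))), -34), Add(3, Mul(-3, 2))) = Mul(Add(Add(Rational(1, 2), Pow(Mul(Rational(1, 2), Rational(1, 6)), 2), Mul(-1, Mul(Rational(1, 2), Rational(1, 6))), Mul(Rational(1, 2), -1, Pow(Mul(Rational(1, 2), Rational(1, 6)), -1))), -34), Add(3, -6)) = Mul(Add(Add(Rational(1, 2), Pow(Rational(1, 12), 2), Mul(-1, Rational(1, 12)), Mul(Rational(1, 2), -1, Pow(Rational(1, 12), -1))), -34), -3) = Mul(Add(Add(Rational(1, 2), Rational(1, 144), Rational(-1, 12), Mul(Rational(1, 2), -1, 12)), -34), -3) = Mul(Add(Add(Rational(1, 2), Rational(1, 144), Rational(-1, 12), -6), -34), -3) = Mul(Add(Rational(-803, 144), -34), -3) = Mul(Rational(-5699, 144), -3) = Rational(5699, 48)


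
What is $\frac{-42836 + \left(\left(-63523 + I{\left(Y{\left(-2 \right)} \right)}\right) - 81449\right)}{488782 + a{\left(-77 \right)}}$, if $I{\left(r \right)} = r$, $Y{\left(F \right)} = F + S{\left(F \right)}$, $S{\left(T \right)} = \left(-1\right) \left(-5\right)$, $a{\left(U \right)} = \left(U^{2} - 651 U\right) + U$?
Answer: $- \frac{187805}{544761} \approx -0.34475$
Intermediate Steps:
$a{\left(U \right)} = U^{2} - 650 U$
$S{\left(T \right)} = 5$
$Y{\left(F \right)} = 5 + F$ ($Y{\left(F \right)} = F + 5 = 5 + F$)
$\frac{-42836 + \left(\left(-63523 + I{\left(Y{\left(-2 \right)} \right)}\right) - 81449\right)}{488782 + a{\left(-77 \right)}} = \frac{-42836 + \left(\left(-63523 + \left(5 - 2\right)\right) - 81449\right)}{488782 - 77 \left(-650 - 77\right)} = \frac{-42836 + \left(\left(-63523 + 3\right) - 81449\right)}{488782 - -55979} = \frac{-42836 - 144969}{488782 + 55979} = \frac{-42836 - 144969}{544761} = \left(-187805\right) \frac{1}{544761} = - \frac{187805}{544761}$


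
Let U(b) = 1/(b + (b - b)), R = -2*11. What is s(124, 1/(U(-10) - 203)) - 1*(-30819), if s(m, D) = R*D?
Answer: 62593609/2031 ≈ 30819.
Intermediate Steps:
R = -22
U(b) = 1/b (U(b) = 1/(b + 0) = 1/b)
s(m, D) = -22*D
s(124, 1/(U(-10) - 203)) - 1*(-30819) = -22/(1/(-10) - 203) - 1*(-30819) = -22/(-⅒ - 203) + 30819 = -22/(-2031/10) + 30819 = -22*(-10/2031) + 30819 = 220/2031 + 30819 = 62593609/2031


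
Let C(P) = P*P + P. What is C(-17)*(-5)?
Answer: -1360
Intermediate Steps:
C(P) = P + P**2 (C(P) = P**2 + P = P + P**2)
C(-17)*(-5) = -17*(1 - 17)*(-5) = -17*(-16)*(-5) = 272*(-5) = -1360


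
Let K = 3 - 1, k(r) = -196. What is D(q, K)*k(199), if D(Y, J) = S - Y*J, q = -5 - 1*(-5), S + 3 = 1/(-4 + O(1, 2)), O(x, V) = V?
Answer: 686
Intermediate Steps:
S = -7/2 (S = -3 + 1/(-4 + 2) = -3 + 1/(-2) = -3 - ½ = -7/2 ≈ -3.5000)
q = 0 (q = -5 + 5 = 0)
K = 2
D(Y, J) = -7/2 - J*Y (D(Y, J) = -7/2 - Y*J = -7/2 - J*Y)
D(q, K)*k(199) = (-7/2 - 1*2*0)*(-196) = (-7/2 + 0)*(-196) = -7/2*(-196) = 686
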